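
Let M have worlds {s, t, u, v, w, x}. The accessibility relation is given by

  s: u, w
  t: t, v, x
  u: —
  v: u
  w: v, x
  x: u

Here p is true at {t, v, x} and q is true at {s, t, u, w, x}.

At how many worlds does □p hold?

s: successors {u, w}; p there: u:F, w:F. ✗
t: successors {t, v, x}; p there: t:T, v:T, x:T. ✓
u: no successors, so □p holds vacuously. ✓
v: successors {u}; p there: u:F. ✗
w: successors {v, x}; p there: v:T, x:T. ✓
x: successors {u}; p there: u:F. ✗
Satisfying worlds: {t, u, w}.

3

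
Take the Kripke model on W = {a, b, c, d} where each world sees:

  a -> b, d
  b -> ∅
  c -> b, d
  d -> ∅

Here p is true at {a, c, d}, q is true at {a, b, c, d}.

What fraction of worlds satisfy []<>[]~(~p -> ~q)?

1/2

a: successors {b, d}; <>[]~(~p -> ~q) there: b:F, d:F. ✗
b: no successors, so []<>[]~(~p -> ~q) holds vacuously. ✓
c: successors {b, d}; <>[]~(~p -> ~q) there: b:F, d:F. ✗
d: no successors, so []<>[]~(~p -> ~q) holds vacuously. ✓
That's 2 of 4 worlds, so 2/4 = 1/2.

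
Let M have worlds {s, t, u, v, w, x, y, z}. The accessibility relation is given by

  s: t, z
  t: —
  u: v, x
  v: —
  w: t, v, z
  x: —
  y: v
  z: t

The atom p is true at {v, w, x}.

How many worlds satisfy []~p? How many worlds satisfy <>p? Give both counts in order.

5 and 3

For []~p:
s: successors {t, z}; ~p there: t:T, z:T. ✓
t: no successors, so []~p holds vacuously. ✓
u: successors {v, x}; ~p there: v:F, x:F. ✗
v: no successors, so []~p holds vacuously. ✓
w: successors {t, v, z}; ~p there: t:T, v:F, z:T. ✗
x: no successors, so []~p holds vacuously. ✓
y: successors {v}; ~p there: v:F. ✗
z: successors {t}; ~p there: t:T. ✓
— 5 worlds.
For <>p:
s: successors {t, z}; p there: t:F, z:F. ✗
t: no successors, so <>p fails. ✗
u: successors {v, x}; p there: v:T, x:T. ✓
v: no successors, so <>p fails. ✗
w: successors {t, v, z}; p there: t:F, v:T, z:F. ✓
x: no successors, so <>p fails. ✗
y: successors {v}; p there: v:T. ✓
z: successors {t}; p there: t:F. ✗
— 3 worlds.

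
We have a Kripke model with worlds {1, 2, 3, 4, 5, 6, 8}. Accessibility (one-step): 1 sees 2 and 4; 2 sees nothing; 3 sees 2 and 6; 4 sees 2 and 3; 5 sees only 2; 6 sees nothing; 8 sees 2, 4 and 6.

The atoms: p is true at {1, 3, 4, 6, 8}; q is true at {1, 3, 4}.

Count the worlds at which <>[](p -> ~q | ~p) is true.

1: successors {2, 4}; [](p -> ~q | ~p) there: 2:T, 4:F. ✓
2: no successors, so <>[](p -> ~q | ~p) fails. ✗
3: successors {2, 6}; [](p -> ~q | ~p) there: 2:T, 6:T. ✓
4: successors {2, 3}; [](p -> ~q | ~p) there: 2:T, 3:T. ✓
5: successors {2}; [](p -> ~q | ~p) there: 2:T. ✓
6: no successors, so <>[](p -> ~q | ~p) fails. ✗
8: successors {2, 4, 6}; [](p -> ~q | ~p) there: 2:T, 4:F, 6:T. ✓
Satisfying worlds: {1, 3, 4, 5, 8}.

5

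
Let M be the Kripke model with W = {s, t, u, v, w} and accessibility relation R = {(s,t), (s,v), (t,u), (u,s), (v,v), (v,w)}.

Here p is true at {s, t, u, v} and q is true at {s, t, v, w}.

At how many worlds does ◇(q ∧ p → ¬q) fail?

3

s: successors {t, v}; q ∧ p → ¬q there: t:F, v:F. ✗
t: successors {u}; q ∧ p → ¬q there: u:T. ✓
u: successors {s}; q ∧ p → ¬q there: s:F. ✗
v: successors {v, w}; q ∧ p → ¬q there: v:F, w:T. ✓
w: no successors, so ◇(q ∧ p → ¬q) fails. ✗
Satisfying worlds: {t, v}.
So ◇(q ∧ p → ¬q) fails at the other 3 worlds.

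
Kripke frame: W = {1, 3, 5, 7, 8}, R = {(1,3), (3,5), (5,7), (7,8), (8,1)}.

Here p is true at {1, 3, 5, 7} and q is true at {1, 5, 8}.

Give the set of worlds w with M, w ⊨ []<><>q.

1: successors {3}; <><>q there: 3:F. ✗
3: successors {5}; <><>q there: 5:T. ✓
5: successors {7}; <><>q there: 7:T. ✓
7: successors {8}; <><>q there: 8:F. ✗
8: successors {1}; <><>q there: 1:T. ✓

{3, 5, 8}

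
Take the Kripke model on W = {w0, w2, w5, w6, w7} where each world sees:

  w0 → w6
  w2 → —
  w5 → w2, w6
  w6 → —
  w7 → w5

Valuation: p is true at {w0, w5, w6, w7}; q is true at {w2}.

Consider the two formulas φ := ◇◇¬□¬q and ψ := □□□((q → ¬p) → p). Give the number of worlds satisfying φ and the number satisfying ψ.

For ◇◇¬□¬q:
w0: successors {w6}; ◇¬□¬q there: w6:F. ✗
w2: no successors, so ◇◇¬□¬q fails. ✗
w5: successors {w2, w6}; ◇¬□¬q there: w2:F, w6:F. ✗
w6: no successors, so ◇◇¬□¬q fails. ✗
w7: successors {w5}; ◇¬□¬q there: w5:F. ✗
— 0 worlds.
For □□□((q → ¬p) → p):
w0: successors {w6}; □□((q → ¬p) → p) there: w6:T. ✓
w2: no successors, so □□□((q → ¬p) → p) holds vacuously. ✓
w5: successors {w2, w6}; □□((q → ¬p) → p) there: w2:T, w6:T. ✓
w6: no successors, so □□□((q → ¬p) → p) holds vacuously. ✓
w7: successors {w5}; □□((q → ¬p) → p) there: w5:T. ✓
— 5 worlds.

0 and 5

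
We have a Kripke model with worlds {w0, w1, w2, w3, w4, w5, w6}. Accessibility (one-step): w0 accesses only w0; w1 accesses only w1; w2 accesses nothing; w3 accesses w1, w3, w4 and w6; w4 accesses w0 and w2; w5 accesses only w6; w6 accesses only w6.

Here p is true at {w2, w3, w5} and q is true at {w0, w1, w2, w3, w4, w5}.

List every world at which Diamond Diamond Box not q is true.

{w3, w5, w6}

w0: successors {w0}; Diamond Box not q there: w0:F. ✗
w1: successors {w1}; Diamond Box not q there: w1:F. ✗
w2: no successors, so Diamond Diamond Box not q fails. ✗
w3: successors {w1, w3, w4, w6}; Diamond Box not q there: w1:F, w3:T, w4:T, w6:T. ✓
w4: successors {w0, w2}; Diamond Box not q there: w0:F, w2:F. ✗
w5: successors {w6}; Diamond Box not q there: w6:T. ✓
w6: successors {w6}; Diamond Box not q there: w6:T. ✓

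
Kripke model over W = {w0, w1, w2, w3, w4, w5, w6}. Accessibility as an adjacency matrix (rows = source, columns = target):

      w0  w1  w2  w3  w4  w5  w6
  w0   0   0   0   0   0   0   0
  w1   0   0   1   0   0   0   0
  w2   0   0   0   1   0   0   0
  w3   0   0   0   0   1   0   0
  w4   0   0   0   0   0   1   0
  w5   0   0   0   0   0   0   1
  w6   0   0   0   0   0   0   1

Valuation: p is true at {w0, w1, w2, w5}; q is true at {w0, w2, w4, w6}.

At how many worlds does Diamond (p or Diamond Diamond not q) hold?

3

w0: no successors, so Diamond (p or Diamond Diamond not q) fails. ✗
w1: successors {w2}; p or Diamond Diamond not q there: w2:T. ✓
w2: successors {w3}; p or Diamond Diamond not q there: w3:T. ✓
w3: successors {w4}; p or Diamond Diamond not q there: w4:F. ✗
w4: successors {w5}; p or Diamond Diamond not q there: w5:T. ✓
w5: successors {w6}; p or Diamond Diamond not q there: w6:F. ✗
w6: successors {w6}; p or Diamond Diamond not q there: w6:F. ✗
Satisfying worlds: {w1, w2, w4}.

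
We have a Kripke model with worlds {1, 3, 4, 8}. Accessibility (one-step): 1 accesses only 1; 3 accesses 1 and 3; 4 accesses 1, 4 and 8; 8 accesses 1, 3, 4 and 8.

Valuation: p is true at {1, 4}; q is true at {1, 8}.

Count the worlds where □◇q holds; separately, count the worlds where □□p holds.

4 and 1

For □◇q:
1: successors {1}; ◇q there: 1:T. ✓
3: successors {1, 3}; ◇q there: 1:T, 3:T. ✓
4: successors {1, 4, 8}; ◇q there: 1:T, 4:T, 8:T. ✓
8: successors {1, 3, 4, 8}; ◇q there: 1:T, 3:T, 4:T, 8:T. ✓
— 4 worlds.
For □□p:
1: successors {1}; □p there: 1:T. ✓
3: successors {1, 3}; □p there: 1:T, 3:F. ✗
4: successors {1, 4, 8}; □p there: 1:T, 4:F, 8:F. ✗
8: successors {1, 3, 4, 8}; □p there: 1:T, 3:F, 4:F, 8:F. ✗
— 1 world.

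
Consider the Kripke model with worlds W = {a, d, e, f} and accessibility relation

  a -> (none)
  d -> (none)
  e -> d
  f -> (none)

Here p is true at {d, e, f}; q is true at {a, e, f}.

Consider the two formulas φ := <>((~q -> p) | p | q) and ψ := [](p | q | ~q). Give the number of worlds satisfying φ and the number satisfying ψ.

For <>((~q -> p) | p | q):
a: no successors, so <>((~q -> p) | p | q) fails. ✗
d: no successors, so <>((~q -> p) | p | q) fails. ✗
e: successors {d}; (~q -> p) | p | q there: d:T. ✓
f: no successors, so <>((~q -> p) | p | q) fails. ✗
— 1 world.
For [](p | q | ~q):
a: no successors, so [](p | q | ~q) holds vacuously. ✓
d: no successors, so [](p | q | ~q) holds vacuously. ✓
e: successors {d}; p | q | ~q there: d:T. ✓
f: no successors, so [](p | q | ~q) holds vacuously. ✓
— 4 worlds.

1 and 4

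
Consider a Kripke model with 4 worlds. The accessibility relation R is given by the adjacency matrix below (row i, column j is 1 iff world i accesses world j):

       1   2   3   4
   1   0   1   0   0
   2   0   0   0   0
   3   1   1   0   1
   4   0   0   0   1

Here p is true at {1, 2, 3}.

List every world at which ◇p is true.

1: successors {2}; p there: 2:T. ✓
2: no successors, so ◇p fails. ✗
3: successors {1, 2, 4}; p there: 1:T, 2:T, 4:F. ✓
4: successors {4}; p there: 4:F. ✗

{1, 3}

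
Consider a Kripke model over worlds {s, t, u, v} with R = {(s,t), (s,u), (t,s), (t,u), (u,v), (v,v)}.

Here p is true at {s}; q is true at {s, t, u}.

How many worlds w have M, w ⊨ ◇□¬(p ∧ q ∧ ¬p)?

4

s: successors {t, u}; □¬(p ∧ q ∧ ¬p) there: t:T, u:T. ✓
t: successors {s, u}; □¬(p ∧ q ∧ ¬p) there: s:T, u:T. ✓
u: successors {v}; □¬(p ∧ q ∧ ¬p) there: v:T. ✓
v: successors {v}; □¬(p ∧ q ∧ ¬p) there: v:T. ✓
Satisfying worlds: {s, t, u, v}.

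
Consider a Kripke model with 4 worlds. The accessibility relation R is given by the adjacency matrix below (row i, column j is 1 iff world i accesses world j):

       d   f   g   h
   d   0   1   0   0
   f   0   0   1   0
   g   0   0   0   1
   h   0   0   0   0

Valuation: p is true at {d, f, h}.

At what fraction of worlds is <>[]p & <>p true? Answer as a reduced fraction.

1/4

d: <>[]p is F, <>p is T. ✗
f: <>[]p is T, <>p is F. ✗
g: <>[]p is T, <>p is T. ✓
h: <>[]p is F, <>p is F. ✗
That's 1 of 4 worlds, so 1/4.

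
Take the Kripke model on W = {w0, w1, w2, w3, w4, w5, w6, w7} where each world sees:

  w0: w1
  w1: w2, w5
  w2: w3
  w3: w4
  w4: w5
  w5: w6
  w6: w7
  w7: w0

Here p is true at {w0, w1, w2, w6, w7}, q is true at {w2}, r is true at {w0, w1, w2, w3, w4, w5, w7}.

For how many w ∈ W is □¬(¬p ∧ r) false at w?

4

w0: successors {w1}; ¬(¬p ∧ r) there: w1:T. ✓
w1: successors {w2, w5}; ¬(¬p ∧ r) there: w2:T, w5:F. ✗
w2: successors {w3}; ¬(¬p ∧ r) there: w3:F. ✗
w3: successors {w4}; ¬(¬p ∧ r) there: w4:F. ✗
w4: successors {w5}; ¬(¬p ∧ r) there: w5:F. ✗
w5: successors {w6}; ¬(¬p ∧ r) there: w6:T. ✓
w6: successors {w7}; ¬(¬p ∧ r) there: w7:T. ✓
w7: successors {w0}; ¬(¬p ∧ r) there: w0:T. ✓
Satisfying worlds: {w0, w5, w6, w7}.
So □¬(¬p ∧ r) fails at the other 4 worlds.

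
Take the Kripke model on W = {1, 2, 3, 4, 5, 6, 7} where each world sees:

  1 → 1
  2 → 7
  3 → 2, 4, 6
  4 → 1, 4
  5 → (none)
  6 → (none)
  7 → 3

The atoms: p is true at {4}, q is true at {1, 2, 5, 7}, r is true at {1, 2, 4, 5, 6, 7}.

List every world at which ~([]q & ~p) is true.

1: []q & ~p is T. ✗
2: []q & ~p is T. ✗
3: []q & ~p is F. ✓
4: []q & ~p is F. ✓
5: []q & ~p is T. ✗
6: []q & ~p is T. ✗
7: []q & ~p is F. ✓

{3, 4, 7}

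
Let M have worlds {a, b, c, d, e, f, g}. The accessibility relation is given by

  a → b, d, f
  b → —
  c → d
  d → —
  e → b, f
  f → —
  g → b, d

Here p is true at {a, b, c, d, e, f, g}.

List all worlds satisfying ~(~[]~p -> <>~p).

{a, c, e, g}

a: ~[]~p -> <>~p is F. ✓
b: ~[]~p -> <>~p is T. ✗
c: ~[]~p -> <>~p is F. ✓
d: ~[]~p -> <>~p is T. ✗
e: ~[]~p -> <>~p is F. ✓
f: ~[]~p -> <>~p is T. ✗
g: ~[]~p -> <>~p is F. ✓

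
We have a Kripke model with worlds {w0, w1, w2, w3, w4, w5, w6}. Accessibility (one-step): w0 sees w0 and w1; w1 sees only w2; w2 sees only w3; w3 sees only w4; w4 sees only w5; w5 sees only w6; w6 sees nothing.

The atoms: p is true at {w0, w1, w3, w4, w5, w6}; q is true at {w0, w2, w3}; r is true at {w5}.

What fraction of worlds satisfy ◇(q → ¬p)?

w0: successors {w0, w1}; q → ¬p there: w0:F, w1:T. ✓
w1: successors {w2}; q → ¬p there: w2:T. ✓
w2: successors {w3}; q → ¬p there: w3:F. ✗
w3: successors {w4}; q → ¬p there: w4:T. ✓
w4: successors {w5}; q → ¬p there: w5:T. ✓
w5: successors {w6}; q → ¬p there: w6:T. ✓
w6: no successors, so ◇(q → ¬p) fails. ✗
That's 5 of 7 worlds, so 5/7.

5/7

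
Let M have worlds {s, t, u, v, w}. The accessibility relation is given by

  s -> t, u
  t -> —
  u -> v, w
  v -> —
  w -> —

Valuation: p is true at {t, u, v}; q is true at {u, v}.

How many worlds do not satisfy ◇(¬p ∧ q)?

s: successors {t, u}; ¬p ∧ q there: t:F, u:F. ✗
t: no successors, so ◇(¬p ∧ q) fails. ✗
u: successors {v, w}; ¬p ∧ q there: v:F, w:F. ✗
v: no successors, so ◇(¬p ∧ q) fails. ✗
w: no successors, so ◇(¬p ∧ q) fails. ✗
Satisfying worlds: ∅.
So ◇(¬p ∧ q) fails at the other 5 worlds.

5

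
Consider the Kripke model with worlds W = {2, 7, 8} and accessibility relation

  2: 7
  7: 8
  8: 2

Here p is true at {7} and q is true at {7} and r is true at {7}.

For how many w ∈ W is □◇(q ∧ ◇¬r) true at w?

1

2: successors {7}; ◇(q ∧ ◇¬r) there: 7:F. ✗
7: successors {8}; ◇(q ∧ ◇¬r) there: 8:F. ✗
8: successors {2}; ◇(q ∧ ◇¬r) there: 2:T. ✓
Satisfying worlds: {8}.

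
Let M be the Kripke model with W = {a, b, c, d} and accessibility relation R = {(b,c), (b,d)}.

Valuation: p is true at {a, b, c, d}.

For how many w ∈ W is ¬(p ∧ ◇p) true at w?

3

a: p ∧ ◇p is F. ✓
b: p ∧ ◇p is T. ✗
c: p ∧ ◇p is F. ✓
d: p ∧ ◇p is F. ✓
Satisfying worlds: {a, c, d}.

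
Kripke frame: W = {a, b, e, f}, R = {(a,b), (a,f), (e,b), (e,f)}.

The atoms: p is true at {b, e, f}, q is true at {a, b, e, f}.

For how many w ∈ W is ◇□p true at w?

a: successors {b, f}; □p there: b:T, f:T. ✓
b: no successors, so ◇□p fails. ✗
e: successors {b, f}; □p there: b:T, f:T. ✓
f: no successors, so ◇□p fails. ✗
Satisfying worlds: {a, e}.

2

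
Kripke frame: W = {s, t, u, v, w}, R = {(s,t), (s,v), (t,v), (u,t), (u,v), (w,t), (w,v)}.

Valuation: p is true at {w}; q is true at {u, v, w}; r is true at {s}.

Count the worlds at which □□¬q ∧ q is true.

1

s: □□¬q is F, q is F. ✗
t: □□¬q is T, q is F. ✗
u: □□¬q is F, q is T. ✗
v: □□¬q is T, q is T. ✓
w: □□¬q is F, q is T. ✗
Satisfying worlds: {v}.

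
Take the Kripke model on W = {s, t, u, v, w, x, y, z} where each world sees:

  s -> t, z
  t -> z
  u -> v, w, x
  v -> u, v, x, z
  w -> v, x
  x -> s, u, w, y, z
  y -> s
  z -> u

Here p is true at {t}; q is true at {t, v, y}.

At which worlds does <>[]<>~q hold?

{s, t, u, v, w, x, y, z}

s: successors {t, z}; []<>~q there: t:T, z:T. ✓
t: successors {z}; []<>~q there: z:T. ✓
u: successors {v, w, x}; []<>~q there: v:T, w:T, x:T. ✓
v: successors {u, v, x, z}; []<>~q there: u:T, v:T, x:T, z:T. ✓
w: successors {v, x}; []<>~q there: v:T, x:T. ✓
x: successors {s, u, w, y, z}; []<>~q there: s:T, u:T, w:T, y:T, z:T. ✓
y: successors {s}; []<>~q there: s:T. ✓
z: successors {u}; []<>~q there: u:T. ✓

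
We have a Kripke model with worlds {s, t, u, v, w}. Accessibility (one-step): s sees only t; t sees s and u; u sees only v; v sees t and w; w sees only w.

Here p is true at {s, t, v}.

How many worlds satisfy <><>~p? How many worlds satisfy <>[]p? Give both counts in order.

4 and 1

For <><>~p:
s: successors {t}; <>~p there: t:T. ✓
t: successors {s, u}; <>~p there: s:F, u:F. ✗
u: successors {v}; <>~p there: v:T. ✓
v: successors {t, w}; <>~p there: t:T, w:T. ✓
w: successors {w}; <>~p there: w:T. ✓
— 4 worlds.
For <>[]p:
s: successors {t}; []p there: t:F. ✗
t: successors {s, u}; []p there: s:T, u:T. ✓
u: successors {v}; []p there: v:F. ✗
v: successors {t, w}; []p there: t:F, w:F. ✗
w: successors {w}; []p there: w:F. ✗
— 1 world.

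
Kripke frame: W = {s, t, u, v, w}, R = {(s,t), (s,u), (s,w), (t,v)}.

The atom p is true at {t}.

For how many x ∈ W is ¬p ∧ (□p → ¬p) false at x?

s: ¬p is T, □p → ¬p is T. ✓
t: ¬p is F, □p → ¬p is T. ✗
u: ¬p is T, □p → ¬p is T. ✓
v: ¬p is T, □p → ¬p is T. ✓
w: ¬p is T, □p → ¬p is T. ✓
Satisfying worlds: {s, u, v, w}.
So ¬p ∧ (□p → ¬p) fails at the other 1 world.

1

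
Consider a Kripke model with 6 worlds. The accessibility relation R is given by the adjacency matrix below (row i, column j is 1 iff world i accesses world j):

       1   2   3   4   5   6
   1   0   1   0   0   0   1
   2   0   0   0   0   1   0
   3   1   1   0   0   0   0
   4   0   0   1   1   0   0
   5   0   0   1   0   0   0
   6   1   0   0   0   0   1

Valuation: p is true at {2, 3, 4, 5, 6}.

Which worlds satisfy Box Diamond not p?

1: successors {2, 6}; Diamond not p there: 2:F, 6:T. ✗
2: successors {5}; Diamond not p there: 5:F. ✗
3: successors {1, 2}; Diamond not p there: 1:F, 2:F. ✗
4: successors {3, 4}; Diamond not p there: 3:T, 4:F. ✗
5: successors {3}; Diamond not p there: 3:T. ✓
6: successors {1, 6}; Diamond not p there: 1:F, 6:T. ✗

{5}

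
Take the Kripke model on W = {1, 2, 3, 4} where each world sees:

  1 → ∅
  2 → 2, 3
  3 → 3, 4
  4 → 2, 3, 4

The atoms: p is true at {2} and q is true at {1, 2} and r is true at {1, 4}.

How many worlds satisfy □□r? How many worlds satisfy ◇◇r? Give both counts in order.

For □□r:
1: no successors, so □□r holds vacuously. ✓
2: successors {2, 3}; □r there: 2:F, 3:F. ✗
3: successors {3, 4}; □r there: 3:F, 4:F. ✗
4: successors {2, 3, 4}; □r there: 2:F, 3:F, 4:F. ✗
— 1 world.
For ◇◇r:
1: no successors, so ◇◇r fails. ✗
2: successors {2, 3}; ◇r there: 2:F, 3:T. ✓
3: successors {3, 4}; ◇r there: 3:T, 4:T. ✓
4: successors {2, 3, 4}; ◇r there: 2:F, 3:T, 4:T. ✓
— 3 worlds.

1 and 3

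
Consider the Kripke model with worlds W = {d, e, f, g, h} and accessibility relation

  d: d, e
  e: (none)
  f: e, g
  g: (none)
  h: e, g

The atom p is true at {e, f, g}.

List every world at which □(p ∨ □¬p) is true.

{e, f, g, h}

d: successors {d, e}; p ∨ □¬p there: d:F, e:T. ✗
e: no successors, so □(p ∨ □¬p) holds vacuously. ✓
f: successors {e, g}; p ∨ □¬p there: e:T, g:T. ✓
g: no successors, so □(p ∨ □¬p) holds vacuously. ✓
h: successors {e, g}; p ∨ □¬p there: e:T, g:T. ✓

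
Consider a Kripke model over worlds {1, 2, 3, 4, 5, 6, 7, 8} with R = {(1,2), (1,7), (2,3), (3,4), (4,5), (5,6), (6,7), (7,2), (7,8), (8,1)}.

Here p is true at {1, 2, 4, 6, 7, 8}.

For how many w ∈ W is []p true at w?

1: successors {2, 7}; p there: 2:T, 7:T. ✓
2: successors {3}; p there: 3:F. ✗
3: successors {4}; p there: 4:T. ✓
4: successors {5}; p there: 5:F. ✗
5: successors {6}; p there: 6:T. ✓
6: successors {7}; p there: 7:T. ✓
7: successors {2, 8}; p there: 2:T, 8:T. ✓
8: successors {1}; p there: 1:T. ✓
Satisfying worlds: {1, 3, 5, 6, 7, 8}.

6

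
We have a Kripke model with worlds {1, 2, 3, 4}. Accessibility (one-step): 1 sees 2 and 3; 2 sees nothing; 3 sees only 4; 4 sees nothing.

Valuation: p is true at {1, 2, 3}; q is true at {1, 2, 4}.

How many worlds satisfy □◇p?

1: successors {2, 3}; ◇p there: 2:F, 3:F. ✗
2: no successors, so □◇p holds vacuously. ✓
3: successors {4}; ◇p there: 4:F. ✗
4: no successors, so □◇p holds vacuously. ✓
Satisfying worlds: {2, 4}.

2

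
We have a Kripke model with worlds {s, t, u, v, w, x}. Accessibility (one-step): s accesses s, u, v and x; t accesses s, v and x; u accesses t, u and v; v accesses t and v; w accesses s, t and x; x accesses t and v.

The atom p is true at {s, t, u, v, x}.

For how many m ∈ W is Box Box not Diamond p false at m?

s: successors {s, u, v, x}; Box not Diamond p there: s:F, u:F, v:F, x:F. ✗
t: successors {s, v, x}; Box not Diamond p there: s:F, v:F, x:F. ✗
u: successors {t, u, v}; Box not Diamond p there: t:F, u:F, v:F. ✗
v: successors {t, v}; Box not Diamond p there: t:F, v:F. ✗
w: successors {s, t, x}; Box not Diamond p there: s:F, t:F, x:F. ✗
x: successors {t, v}; Box not Diamond p there: t:F, v:F. ✗
Satisfying worlds: ∅.
So Box Box not Diamond p fails at the other 6 worlds.

6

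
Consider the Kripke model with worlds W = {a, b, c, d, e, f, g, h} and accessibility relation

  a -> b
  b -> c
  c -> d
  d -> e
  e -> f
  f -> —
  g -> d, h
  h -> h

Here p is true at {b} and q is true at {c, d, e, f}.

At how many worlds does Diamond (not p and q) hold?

a: successors {b}; not p and q there: b:F. ✗
b: successors {c}; not p and q there: c:T. ✓
c: successors {d}; not p and q there: d:T. ✓
d: successors {e}; not p and q there: e:T. ✓
e: successors {f}; not p and q there: f:T. ✓
f: no successors, so Diamond (not p and q) fails. ✗
g: successors {d, h}; not p and q there: d:T, h:F. ✓
h: successors {h}; not p and q there: h:F. ✗
Satisfying worlds: {b, c, d, e, g}.

5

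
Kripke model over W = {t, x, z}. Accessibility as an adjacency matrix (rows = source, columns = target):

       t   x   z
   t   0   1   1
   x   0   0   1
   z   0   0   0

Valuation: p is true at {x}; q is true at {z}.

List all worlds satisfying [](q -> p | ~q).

t: successors {x, z}; q -> p | ~q there: x:T, z:F. ✗
x: successors {z}; q -> p | ~q there: z:F. ✗
z: no successors, so [](q -> p | ~q) holds vacuously. ✓

{z}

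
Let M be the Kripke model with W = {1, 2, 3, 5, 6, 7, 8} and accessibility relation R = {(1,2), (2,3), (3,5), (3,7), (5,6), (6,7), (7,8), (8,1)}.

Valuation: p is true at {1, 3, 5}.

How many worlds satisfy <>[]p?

1: successors {2}; []p there: 2:T. ✓
2: successors {3}; []p there: 3:F. ✗
3: successors {5, 7}; []p there: 5:F, 7:F. ✗
5: successors {6}; []p there: 6:F. ✗
6: successors {7}; []p there: 7:F. ✗
7: successors {8}; []p there: 8:T. ✓
8: successors {1}; []p there: 1:F. ✗
Satisfying worlds: {1, 7}.

2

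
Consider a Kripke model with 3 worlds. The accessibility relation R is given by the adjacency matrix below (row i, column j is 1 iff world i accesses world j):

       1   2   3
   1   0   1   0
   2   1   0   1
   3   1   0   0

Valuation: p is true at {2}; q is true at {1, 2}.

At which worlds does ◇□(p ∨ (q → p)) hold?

1: successors {2}; □(p ∨ (q → p)) there: 2:F. ✗
2: successors {1, 3}; □(p ∨ (q → p)) there: 1:T, 3:F. ✓
3: successors {1}; □(p ∨ (q → p)) there: 1:T. ✓

{2, 3}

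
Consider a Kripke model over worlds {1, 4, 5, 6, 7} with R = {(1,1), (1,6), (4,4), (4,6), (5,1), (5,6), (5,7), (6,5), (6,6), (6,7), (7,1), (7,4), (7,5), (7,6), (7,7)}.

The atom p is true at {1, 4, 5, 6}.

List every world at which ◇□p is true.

1: successors {1, 6}; □p there: 1:T, 6:F. ✓
4: successors {4, 6}; □p there: 4:T, 6:F. ✓
5: successors {1, 6, 7}; □p there: 1:T, 6:F, 7:F. ✓
6: successors {5, 6, 7}; □p there: 5:F, 6:F, 7:F. ✗
7: successors {1, 4, 5, 6, 7}; □p there: 1:T, 4:T, 5:F, 6:F, 7:F. ✓

{1, 4, 5, 7}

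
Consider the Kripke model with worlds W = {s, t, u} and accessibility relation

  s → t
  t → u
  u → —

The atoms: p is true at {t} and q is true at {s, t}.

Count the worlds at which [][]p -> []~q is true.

3

s: [][]p is F, []~q is F. ✓
t: [][]p is T, []~q is T. ✓
u: [][]p is T, []~q is T. ✓
Satisfying worlds: {s, t, u}.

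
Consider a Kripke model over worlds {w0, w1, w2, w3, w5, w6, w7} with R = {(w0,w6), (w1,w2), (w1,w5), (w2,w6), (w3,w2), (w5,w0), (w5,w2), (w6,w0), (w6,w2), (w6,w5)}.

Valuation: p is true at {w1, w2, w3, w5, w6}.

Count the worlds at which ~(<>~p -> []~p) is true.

2

w0: <>~p -> []~p is T. ✗
w1: <>~p -> []~p is T. ✗
w2: <>~p -> []~p is T. ✗
w3: <>~p -> []~p is T. ✗
w5: <>~p -> []~p is F. ✓
w6: <>~p -> []~p is F. ✓
w7: <>~p -> []~p is T. ✗
Satisfying worlds: {w5, w6}.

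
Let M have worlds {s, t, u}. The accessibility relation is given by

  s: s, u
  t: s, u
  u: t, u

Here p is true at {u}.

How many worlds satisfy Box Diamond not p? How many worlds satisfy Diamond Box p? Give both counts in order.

For Box Diamond not p:
s: successors {s, u}; Diamond not p there: s:T, u:T. ✓
t: successors {s, u}; Diamond not p there: s:T, u:T. ✓
u: successors {t, u}; Diamond not p there: t:T, u:T. ✓
— 3 worlds.
For Diamond Box p:
s: successors {s, u}; Box p there: s:F, u:F. ✗
t: successors {s, u}; Box p there: s:F, u:F. ✗
u: successors {t, u}; Box p there: t:F, u:F. ✗
— 0 worlds.

3 and 0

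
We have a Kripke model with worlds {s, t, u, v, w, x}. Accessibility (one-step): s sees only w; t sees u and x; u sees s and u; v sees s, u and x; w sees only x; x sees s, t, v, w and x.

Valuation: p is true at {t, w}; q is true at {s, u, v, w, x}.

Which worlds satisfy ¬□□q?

s: □□q is T. ✗
t: □□q is F. ✓
u: □□q is T. ✗
v: □□q is F. ✓
w: □□q is F. ✓
x: □□q is F. ✓

{t, v, w, x}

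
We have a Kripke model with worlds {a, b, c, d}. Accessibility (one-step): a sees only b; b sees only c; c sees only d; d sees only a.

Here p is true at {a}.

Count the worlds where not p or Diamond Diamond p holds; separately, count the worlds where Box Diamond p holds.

3 and 1

For not p or Diamond Diamond p:
a: not p is F, Diamond Diamond p is F. ✗
b: not p is T, Diamond Diamond p is F. ✓
c: not p is T, Diamond Diamond p is T. ✓
d: not p is T, Diamond Diamond p is F. ✓
— 3 worlds.
For Box Diamond p:
a: successors {b}; Diamond p there: b:F. ✗
b: successors {c}; Diamond p there: c:F. ✗
c: successors {d}; Diamond p there: d:T. ✓
d: successors {a}; Diamond p there: a:F. ✗
— 1 world.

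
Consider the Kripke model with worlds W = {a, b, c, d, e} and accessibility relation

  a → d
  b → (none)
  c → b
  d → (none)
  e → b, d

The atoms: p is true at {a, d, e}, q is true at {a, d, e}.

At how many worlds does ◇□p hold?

a: successors {d}; □p there: d:T. ✓
b: no successors, so ◇□p fails. ✗
c: successors {b}; □p there: b:T. ✓
d: no successors, so ◇□p fails. ✗
e: successors {b, d}; □p there: b:T, d:T. ✓
Satisfying worlds: {a, c, e}.

3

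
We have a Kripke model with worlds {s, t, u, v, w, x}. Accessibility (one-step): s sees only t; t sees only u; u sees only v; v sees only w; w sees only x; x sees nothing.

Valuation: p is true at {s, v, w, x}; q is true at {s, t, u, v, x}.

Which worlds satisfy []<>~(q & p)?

{s, u, x}

s: successors {t}; <>~(q & p) there: t:T. ✓
t: successors {u}; <>~(q & p) there: u:F. ✗
u: successors {v}; <>~(q & p) there: v:T. ✓
v: successors {w}; <>~(q & p) there: w:F. ✗
w: successors {x}; <>~(q & p) there: x:F. ✗
x: no successors, so []<>~(q & p) holds vacuously. ✓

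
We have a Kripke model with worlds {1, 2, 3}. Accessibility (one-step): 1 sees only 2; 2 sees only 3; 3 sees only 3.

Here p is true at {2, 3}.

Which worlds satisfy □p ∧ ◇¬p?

∅

1: □p is T, ◇¬p is F. ✗
2: □p is T, ◇¬p is F. ✗
3: □p is T, ◇¬p is F. ✗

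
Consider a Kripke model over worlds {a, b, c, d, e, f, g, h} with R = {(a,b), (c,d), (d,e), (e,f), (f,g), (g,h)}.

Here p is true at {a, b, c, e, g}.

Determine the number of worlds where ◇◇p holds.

a: successors {b}; ◇p there: b:F. ✗
b: no successors, so ◇◇p fails. ✗
c: successors {d}; ◇p there: d:T. ✓
d: successors {e}; ◇p there: e:F. ✗
e: successors {f}; ◇p there: f:T. ✓
f: successors {g}; ◇p there: g:F. ✗
g: successors {h}; ◇p there: h:F. ✗
h: no successors, so ◇◇p fails. ✗
Satisfying worlds: {c, e}.

2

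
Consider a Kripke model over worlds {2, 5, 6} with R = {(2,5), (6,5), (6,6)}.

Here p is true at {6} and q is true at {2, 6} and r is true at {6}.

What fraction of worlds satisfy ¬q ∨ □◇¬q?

2: ¬q is F, □◇¬q is F. ✗
5: ¬q is T, □◇¬q is T. ✓
6: ¬q is F, □◇¬q is F. ✗
That's 1 of 3 worlds, so 1/3.

1/3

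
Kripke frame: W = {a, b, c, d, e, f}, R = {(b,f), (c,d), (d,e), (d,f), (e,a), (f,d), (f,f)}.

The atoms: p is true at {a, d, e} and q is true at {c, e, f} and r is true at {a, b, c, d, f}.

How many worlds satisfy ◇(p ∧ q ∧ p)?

a: no successors, so ◇(p ∧ q ∧ p) fails. ✗
b: successors {f}; p ∧ q ∧ p there: f:F. ✗
c: successors {d}; p ∧ q ∧ p there: d:F. ✗
d: successors {e, f}; p ∧ q ∧ p there: e:T, f:F. ✓
e: successors {a}; p ∧ q ∧ p there: a:F. ✗
f: successors {d, f}; p ∧ q ∧ p there: d:F, f:F. ✗
Satisfying worlds: {d}.

1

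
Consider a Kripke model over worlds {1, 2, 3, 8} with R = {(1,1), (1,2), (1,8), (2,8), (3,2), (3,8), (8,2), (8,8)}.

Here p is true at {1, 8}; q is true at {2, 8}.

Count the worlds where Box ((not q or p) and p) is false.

3

1: successors {1, 2, 8}; (not q or p) and p there: 1:T, 2:F, 8:T. ✗
2: successors {8}; (not q or p) and p there: 8:T. ✓
3: successors {2, 8}; (not q or p) and p there: 2:F, 8:T. ✗
8: successors {2, 8}; (not q or p) and p there: 2:F, 8:T. ✗
Satisfying worlds: {2}.
So Box ((not q or p) and p) fails at the other 3 worlds.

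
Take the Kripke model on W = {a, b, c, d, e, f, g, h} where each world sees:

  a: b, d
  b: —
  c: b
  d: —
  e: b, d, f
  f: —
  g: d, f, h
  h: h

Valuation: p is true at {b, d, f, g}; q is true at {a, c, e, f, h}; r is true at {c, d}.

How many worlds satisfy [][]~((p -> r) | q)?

a: successors {b, d}; []~((p -> r) | q) there: b:T, d:T. ✓
b: no successors, so [][]~((p -> r) | q) holds vacuously. ✓
c: successors {b}; []~((p -> r) | q) there: b:T. ✓
d: no successors, so [][]~((p -> r) | q) holds vacuously. ✓
e: successors {b, d, f}; []~((p -> r) | q) there: b:T, d:T, f:T. ✓
f: no successors, so [][]~((p -> r) | q) holds vacuously. ✓
g: successors {d, f, h}; []~((p -> r) | q) there: d:T, f:T, h:F. ✗
h: successors {h}; []~((p -> r) | q) there: h:F. ✗
Satisfying worlds: {a, b, c, d, e, f}.

6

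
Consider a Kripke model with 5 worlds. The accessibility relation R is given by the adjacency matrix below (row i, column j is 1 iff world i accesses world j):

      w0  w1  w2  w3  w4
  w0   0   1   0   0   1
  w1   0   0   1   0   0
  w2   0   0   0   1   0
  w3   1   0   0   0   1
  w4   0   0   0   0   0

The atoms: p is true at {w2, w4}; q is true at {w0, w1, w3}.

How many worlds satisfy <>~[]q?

w0: successors {w1, w4}; ~[]q there: w1:T, w4:F. ✓
w1: successors {w2}; ~[]q there: w2:F. ✗
w2: successors {w3}; ~[]q there: w3:T. ✓
w3: successors {w0, w4}; ~[]q there: w0:T, w4:F. ✓
w4: no successors, so <>~[]q fails. ✗
Satisfying worlds: {w0, w2, w3}.

3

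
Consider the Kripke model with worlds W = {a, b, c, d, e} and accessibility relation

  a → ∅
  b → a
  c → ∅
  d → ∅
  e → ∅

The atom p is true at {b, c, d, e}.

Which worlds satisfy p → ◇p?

a: p is F, ◇p is F. ✓
b: p is T, ◇p is F. ✗
c: p is T, ◇p is F. ✗
d: p is T, ◇p is F. ✗
e: p is T, ◇p is F. ✗

{a}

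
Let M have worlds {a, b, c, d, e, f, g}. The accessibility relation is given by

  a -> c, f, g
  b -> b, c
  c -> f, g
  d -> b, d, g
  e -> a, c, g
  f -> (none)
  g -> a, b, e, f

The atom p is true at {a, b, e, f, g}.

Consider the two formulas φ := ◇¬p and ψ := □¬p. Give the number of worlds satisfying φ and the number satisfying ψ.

4 and 1

For ◇¬p:
a: successors {c, f, g}; ¬p there: c:T, f:F, g:F. ✓
b: successors {b, c}; ¬p there: b:F, c:T. ✓
c: successors {f, g}; ¬p there: f:F, g:F. ✗
d: successors {b, d, g}; ¬p there: b:F, d:T, g:F. ✓
e: successors {a, c, g}; ¬p there: a:F, c:T, g:F. ✓
f: no successors, so ◇¬p fails. ✗
g: successors {a, b, e, f}; ¬p there: a:F, b:F, e:F, f:F. ✗
— 4 worlds.
For □¬p:
a: successors {c, f, g}; ¬p there: c:T, f:F, g:F. ✗
b: successors {b, c}; ¬p there: b:F, c:T. ✗
c: successors {f, g}; ¬p there: f:F, g:F. ✗
d: successors {b, d, g}; ¬p there: b:F, d:T, g:F. ✗
e: successors {a, c, g}; ¬p there: a:F, c:T, g:F. ✗
f: no successors, so □¬p holds vacuously. ✓
g: successors {a, b, e, f}; ¬p there: a:F, b:F, e:F, f:F. ✗
— 1 world.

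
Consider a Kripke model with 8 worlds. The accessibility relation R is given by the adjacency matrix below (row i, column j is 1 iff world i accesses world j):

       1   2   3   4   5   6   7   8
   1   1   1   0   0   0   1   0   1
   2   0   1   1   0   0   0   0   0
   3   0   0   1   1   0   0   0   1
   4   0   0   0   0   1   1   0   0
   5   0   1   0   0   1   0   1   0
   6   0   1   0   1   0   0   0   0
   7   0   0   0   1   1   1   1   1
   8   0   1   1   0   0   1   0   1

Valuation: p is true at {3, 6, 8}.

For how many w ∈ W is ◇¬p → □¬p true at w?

1: ◇¬p is T, □¬p is F. ✗
2: ◇¬p is T, □¬p is F. ✗
3: ◇¬p is T, □¬p is F. ✗
4: ◇¬p is T, □¬p is F. ✗
5: ◇¬p is T, □¬p is T. ✓
6: ◇¬p is T, □¬p is T. ✓
7: ◇¬p is T, □¬p is F. ✗
8: ◇¬p is T, □¬p is F. ✗
Satisfying worlds: {5, 6}.

2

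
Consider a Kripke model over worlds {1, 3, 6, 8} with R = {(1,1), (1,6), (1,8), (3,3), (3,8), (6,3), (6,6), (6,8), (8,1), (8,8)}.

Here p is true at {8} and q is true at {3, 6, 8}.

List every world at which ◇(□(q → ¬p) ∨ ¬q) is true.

{1, 8}

1: successors {1, 6, 8}; □(q → ¬p) ∨ ¬q there: 1:T, 6:F, 8:F. ✓
3: successors {3, 8}; □(q → ¬p) ∨ ¬q there: 3:F, 8:F. ✗
6: successors {3, 6, 8}; □(q → ¬p) ∨ ¬q there: 3:F, 6:F, 8:F. ✗
8: successors {1, 8}; □(q → ¬p) ∨ ¬q there: 1:T, 8:F. ✓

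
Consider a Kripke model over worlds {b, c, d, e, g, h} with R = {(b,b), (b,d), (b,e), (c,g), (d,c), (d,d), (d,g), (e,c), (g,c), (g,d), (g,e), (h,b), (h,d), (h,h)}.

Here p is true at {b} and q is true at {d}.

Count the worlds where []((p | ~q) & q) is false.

6

b: successors {b, d, e}; (p | ~q) & q there: b:F, d:F, e:F. ✗
c: successors {g}; (p | ~q) & q there: g:F. ✗
d: successors {c, d, g}; (p | ~q) & q there: c:F, d:F, g:F. ✗
e: successors {c}; (p | ~q) & q there: c:F. ✗
g: successors {c, d, e}; (p | ~q) & q there: c:F, d:F, e:F. ✗
h: successors {b, d, h}; (p | ~q) & q there: b:F, d:F, h:F. ✗
Satisfying worlds: ∅.
So []((p | ~q) & q) fails at the other 6 worlds.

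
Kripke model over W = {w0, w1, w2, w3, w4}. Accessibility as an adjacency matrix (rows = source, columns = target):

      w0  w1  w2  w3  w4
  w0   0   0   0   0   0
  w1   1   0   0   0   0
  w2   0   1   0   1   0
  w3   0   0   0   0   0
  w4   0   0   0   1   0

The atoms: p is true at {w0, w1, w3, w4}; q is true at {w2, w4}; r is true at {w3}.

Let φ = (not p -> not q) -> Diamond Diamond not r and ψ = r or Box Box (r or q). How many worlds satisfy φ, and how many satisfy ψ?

1 and 4

For (not p -> not q) -> Diamond Diamond not r:
w0: not p -> not q is T, Diamond Diamond not r is F. ✗
w1: not p -> not q is T, Diamond Diamond not r is F. ✗
w2: not p -> not q is F, Diamond Diamond not r is T. ✓
w3: not p -> not q is T, Diamond Diamond not r is F. ✗
w4: not p -> not q is T, Diamond Diamond not r is F. ✗
— 1 world.
For r or Box Box (r or q):
w0: r is F, Box Box (r or q) is T. ✓
w1: r is F, Box Box (r or q) is T. ✓
w2: r is F, Box Box (r or q) is F. ✗
w3: r is T, Box Box (r or q) is T. ✓
w4: r is F, Box Box (r or q) is T. ✓
— 4 worlds.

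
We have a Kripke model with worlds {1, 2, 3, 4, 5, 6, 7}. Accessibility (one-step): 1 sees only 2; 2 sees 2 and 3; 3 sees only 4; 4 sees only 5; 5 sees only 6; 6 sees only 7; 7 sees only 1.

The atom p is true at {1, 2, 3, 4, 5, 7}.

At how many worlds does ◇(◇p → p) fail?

1

1: successors {2}; ◇p → p there: 2:T. ✓
2: successors {2, 3}; ◇p → p there: 2:T, 3:T. ✓
3: successors {4}; ◇p → p there: 4:T. ✓
4: successors {5}; ◇p → p there: 5:T. ✓
5: successors {6}; ◇p → p there: 6:F. ✗
6: successors {7}; ◇p → p there: 7:T. ✓
7: successors {1}; ◇p → p there: 1:T. ✓
Satisfying worlds: {1, 2, 3, 4, 6, 7}.
So ◇(◇p → p) fails at the other 1 world.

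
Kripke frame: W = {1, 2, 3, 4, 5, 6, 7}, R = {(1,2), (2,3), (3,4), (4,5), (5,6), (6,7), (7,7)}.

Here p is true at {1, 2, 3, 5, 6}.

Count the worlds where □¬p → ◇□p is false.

1: □¬p is F, ◇□p is T. ✓
2: □¬p is F, ◇□p is F. ✓
3: □¬p is T, ◇□p is T. ✓
4: □¬p is F, ◇□p is T. ✓
5: □¬p is F, ◇□p is F. ✓
6: □¬p is T, ◇□p is F. ✗
7: □¬p is T, ◇□p is F. ✗
Satisfying worlds: {1, 2, 3, 4, 5}.
So □¬p → ◇□p fails at the other 2 worlds.

2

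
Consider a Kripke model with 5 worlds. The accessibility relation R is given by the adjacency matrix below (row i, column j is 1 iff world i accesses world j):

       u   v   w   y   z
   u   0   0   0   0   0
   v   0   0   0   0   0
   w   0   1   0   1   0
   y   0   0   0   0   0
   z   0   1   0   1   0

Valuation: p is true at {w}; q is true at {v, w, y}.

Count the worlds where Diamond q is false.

3

u: no successors, so Diamond q fails. ✗
v: no successors, so Diamond q fails. ✗
w: successors {v, y}; q there: v:T, y:T. ✓
y: no successors, so Diamond q fails. ✗
z: successors {v, y}; q there: v:T, y:T. ✓
Satisfying worlds: {w, z}.
So Diamond q fails at the other 3 worlds.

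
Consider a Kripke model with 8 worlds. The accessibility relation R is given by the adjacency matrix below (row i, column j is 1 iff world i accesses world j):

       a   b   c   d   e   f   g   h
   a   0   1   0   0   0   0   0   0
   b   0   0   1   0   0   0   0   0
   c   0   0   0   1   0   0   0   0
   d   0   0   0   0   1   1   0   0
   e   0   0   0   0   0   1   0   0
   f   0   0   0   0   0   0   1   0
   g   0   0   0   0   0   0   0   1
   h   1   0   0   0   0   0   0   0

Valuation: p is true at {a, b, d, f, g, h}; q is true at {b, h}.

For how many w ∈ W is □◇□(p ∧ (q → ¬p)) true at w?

3

a: successors {b}; ◇□(p ∧ (q → ¬p)) there: b:T. ✓
b: successors {c}; ◇□(p ∧ (q → ¬p)) there: c:F. ✗
c: successors {d}; ◇□(p ∧ (q → ¬p)) there: d:T. ✓
d: successors {e, f}; ◇□(p ∧ (q → ¬p)) there: e:T, f:F. ✗
e: successors {f}; ◇□(p ∧ (q → ¬p)) there: f:F. ✗
f: successors {g}; ◇□(p ∧ (q → ¬p)) there: g:T. ✓
g: successors {h}; ◇□(p ∧ (q → ¬p)) there: h:F. ✗
h: successors {a}; ◇□(p ∧ (q → ¬p)) there: a:F. ✗
Satisfying worlds: {a, c, f}.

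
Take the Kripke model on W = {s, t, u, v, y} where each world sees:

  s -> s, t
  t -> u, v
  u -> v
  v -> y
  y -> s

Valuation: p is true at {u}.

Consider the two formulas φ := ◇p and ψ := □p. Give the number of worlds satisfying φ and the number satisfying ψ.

For ◇p:
s: successors {s, t}; p there: s:F, t:F. ✗
t: successors {u, v}; p there: u:T, v:F. ✓
u: successors {v}; p there: v:F. ✗
v: successors {y}; p there: y:F. ✗
y: successors {s}; p there: s:F. ✗
— 1 world.
For □p:
s: successors {s, t}; p there: s:F, t:F. ✗
t: successors {u, v}; p there: u:T, v:F. ✗
u: successors {v}; p there: v:F. ✗
v: successors {y}; p there: y:F. ✗
y: successors {s}; p there: s:F. ✗
— 0 worlds.

1 and 0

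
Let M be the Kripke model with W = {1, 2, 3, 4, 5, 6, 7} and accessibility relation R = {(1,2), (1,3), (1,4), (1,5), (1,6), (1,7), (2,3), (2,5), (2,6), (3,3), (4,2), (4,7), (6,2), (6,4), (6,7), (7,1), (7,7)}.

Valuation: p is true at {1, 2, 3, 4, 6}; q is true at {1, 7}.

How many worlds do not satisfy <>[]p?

1: successors {2, 3, 4, 5, 6, 7}; []p there: 2:F, 3:T, 4:F, 5:T, 6:F, 7:F. ✓
2: successors {3, 5, 6}; []p there: 3:T, 5:T, 6:F. ✓
3: successors {3}; []p there: 3:T. ✓
4: successors {2, 7}; []p there: 2:F, 7:F. ✗
5: no successors, so <>[]p fails. ✗
6: successors {2, 4, 7}; []p there: 2:F, 4:F, 7:F. ✗
7: successors {1, 7}; []p there: 1:F, 7:F. ✗
Satisfying worlds: {1, 2, 3}.
So <>[]p fails at the other 4 worlds.

4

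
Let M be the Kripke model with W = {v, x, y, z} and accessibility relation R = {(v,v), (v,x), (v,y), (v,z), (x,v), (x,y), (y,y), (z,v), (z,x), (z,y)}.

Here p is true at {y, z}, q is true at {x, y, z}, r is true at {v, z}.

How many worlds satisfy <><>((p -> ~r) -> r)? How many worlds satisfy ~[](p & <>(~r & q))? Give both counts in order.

3 and 3

For <><>((p -> ~r) -> r):
v: successors {v, x, y, z}; <>((p -> ~r) -> r) there: v:T, x:T, y:F, z:T. ✓
x: successors {v, y}; <>((p -> ~r) -> r) there: v:T, y:F. ✓
y: successors {y}; <>((p -> ~r) -> r) there: y:F. ✗
z: successors {v, x, y}; <>((p -> ~r) -> r) there: v:T, x:T, y:F. ✓
— 3 worlds.
For ~[](p & <>(~r & q)):
v: [](p & <>(~r & q)) is F. ✓
x: [](p & <>(~r & q)) is F. ✓
y: [](p & <>(~r & q)) is T. ✗
z: [](p & <>(~r & q)) is F. ✓
— 3 worlds.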